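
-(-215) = 215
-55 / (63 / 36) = -220 / 7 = -31.43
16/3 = 5.33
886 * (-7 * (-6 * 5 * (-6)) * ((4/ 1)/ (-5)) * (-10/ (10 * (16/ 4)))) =-223272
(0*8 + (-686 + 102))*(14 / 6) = -4088 / 3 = -1362.67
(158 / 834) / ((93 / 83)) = 0.17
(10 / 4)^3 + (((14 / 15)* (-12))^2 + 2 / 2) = 28413 / 200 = 142.06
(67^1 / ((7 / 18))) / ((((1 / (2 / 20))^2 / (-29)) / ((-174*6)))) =9128214 / 175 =52161.22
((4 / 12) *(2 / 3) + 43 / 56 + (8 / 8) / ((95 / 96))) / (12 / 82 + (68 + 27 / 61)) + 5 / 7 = 6106270489 / 8213383080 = 0.74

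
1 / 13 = 0.08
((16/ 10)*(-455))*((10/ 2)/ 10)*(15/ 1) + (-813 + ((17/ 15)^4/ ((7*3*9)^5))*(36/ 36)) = -76585992455703814604/ 12208830297418125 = -6273.00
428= 428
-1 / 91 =-0.01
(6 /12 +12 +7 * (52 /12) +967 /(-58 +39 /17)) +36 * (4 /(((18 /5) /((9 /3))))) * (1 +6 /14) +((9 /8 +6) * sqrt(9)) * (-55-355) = -681475555 /79548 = -8566.85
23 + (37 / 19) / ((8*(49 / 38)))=4545 / 196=23.19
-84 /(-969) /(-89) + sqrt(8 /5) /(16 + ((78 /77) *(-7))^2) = -28 /28747 + 121 *sqrt(10) /20050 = 0.02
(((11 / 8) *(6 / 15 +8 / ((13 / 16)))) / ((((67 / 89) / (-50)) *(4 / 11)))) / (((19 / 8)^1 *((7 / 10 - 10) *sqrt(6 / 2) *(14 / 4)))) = 19.22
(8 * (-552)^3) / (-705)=448524288 / 235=1908613.99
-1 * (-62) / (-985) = -62 / 985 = -0.06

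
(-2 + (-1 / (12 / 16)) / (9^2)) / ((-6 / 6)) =490 / 243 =2.02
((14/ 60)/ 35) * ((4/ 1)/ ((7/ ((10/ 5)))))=4/ 525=0.01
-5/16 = -0.31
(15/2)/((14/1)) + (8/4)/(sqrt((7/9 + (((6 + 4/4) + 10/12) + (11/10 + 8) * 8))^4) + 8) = 806699535/1504992412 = 0.54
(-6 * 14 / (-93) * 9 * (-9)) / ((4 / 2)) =-1134 / 31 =-36.58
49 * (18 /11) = 882 /11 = 80.18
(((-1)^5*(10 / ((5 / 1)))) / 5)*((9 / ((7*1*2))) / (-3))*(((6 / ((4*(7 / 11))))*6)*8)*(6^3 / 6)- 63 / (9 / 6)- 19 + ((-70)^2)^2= 5882520591 / 245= 24010288.13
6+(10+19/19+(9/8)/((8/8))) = 145/8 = 18.12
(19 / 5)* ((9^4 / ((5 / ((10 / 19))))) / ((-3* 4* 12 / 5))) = -729 / 8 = -91.12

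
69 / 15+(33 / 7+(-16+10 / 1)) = 116 / 35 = 3.31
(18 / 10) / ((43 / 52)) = 468 / 215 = 2.18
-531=-531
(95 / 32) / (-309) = -95 / 9888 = -0.01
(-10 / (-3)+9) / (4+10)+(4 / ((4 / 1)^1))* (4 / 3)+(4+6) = 171 / 14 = 12.21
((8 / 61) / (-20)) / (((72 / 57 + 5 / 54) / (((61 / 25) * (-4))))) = 8208 / 173875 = 0.05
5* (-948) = -4740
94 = 94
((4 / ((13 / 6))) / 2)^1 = 0.92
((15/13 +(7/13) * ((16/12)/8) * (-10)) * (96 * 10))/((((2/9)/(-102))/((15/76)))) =-5508000/247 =-22299.60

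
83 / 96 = 0.86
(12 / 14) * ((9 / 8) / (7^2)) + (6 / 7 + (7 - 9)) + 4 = 3947 / 1372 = 2.88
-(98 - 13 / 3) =-281 / 3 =-93.67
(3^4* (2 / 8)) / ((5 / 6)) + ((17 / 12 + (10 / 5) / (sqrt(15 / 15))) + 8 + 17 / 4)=1199 / 30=39.97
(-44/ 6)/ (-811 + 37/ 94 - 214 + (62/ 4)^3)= -8272/ 3044775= -0.00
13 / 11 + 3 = 46 / 11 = 4.18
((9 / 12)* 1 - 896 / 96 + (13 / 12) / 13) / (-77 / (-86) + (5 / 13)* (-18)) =9503 / 6739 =1.41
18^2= 324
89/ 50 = 1.78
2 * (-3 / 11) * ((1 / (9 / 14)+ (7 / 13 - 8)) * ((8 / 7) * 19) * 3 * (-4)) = -840256 / 1001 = -839.42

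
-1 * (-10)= 10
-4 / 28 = -1 / 7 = -0.14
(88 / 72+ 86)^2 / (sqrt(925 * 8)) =123245 * sqrt(74) / 11988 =88.44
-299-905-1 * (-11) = -1193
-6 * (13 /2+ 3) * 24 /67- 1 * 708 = -48804 /67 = -728.42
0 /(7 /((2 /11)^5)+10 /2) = 0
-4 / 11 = -0.36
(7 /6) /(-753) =-7 /4518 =-0.00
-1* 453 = -453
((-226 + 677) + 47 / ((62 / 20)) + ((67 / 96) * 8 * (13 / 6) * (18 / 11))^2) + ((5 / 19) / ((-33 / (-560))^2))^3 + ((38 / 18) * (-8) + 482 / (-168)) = 13410766374254389592975 / 30755596791416112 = 436043.12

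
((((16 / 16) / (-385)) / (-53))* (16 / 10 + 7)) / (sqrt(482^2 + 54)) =43* sqrt(232378) / 23708365450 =0.00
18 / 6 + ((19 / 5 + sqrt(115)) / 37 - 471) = -86561 / 185 + sqrt(115) / 37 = -467.61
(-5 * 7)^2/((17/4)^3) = 78400/4913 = 15.96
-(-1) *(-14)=-14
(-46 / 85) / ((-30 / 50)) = 46 / 51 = 0.90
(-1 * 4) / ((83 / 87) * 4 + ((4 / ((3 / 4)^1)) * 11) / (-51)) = -4437 / 2957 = -1.50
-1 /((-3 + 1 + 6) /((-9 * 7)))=63 /4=15.75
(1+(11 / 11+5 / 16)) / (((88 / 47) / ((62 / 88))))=0.87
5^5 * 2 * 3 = 18750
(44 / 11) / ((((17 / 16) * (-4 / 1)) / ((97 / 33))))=-1552 / 561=-2.77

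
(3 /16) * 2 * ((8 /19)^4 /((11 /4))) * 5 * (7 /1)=215040 /1433531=0.15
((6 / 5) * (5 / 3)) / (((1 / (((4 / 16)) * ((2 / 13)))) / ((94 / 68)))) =47 / 442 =0.11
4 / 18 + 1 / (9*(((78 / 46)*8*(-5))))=3097 / 14040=0.22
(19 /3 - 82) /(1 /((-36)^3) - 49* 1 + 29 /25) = 88257600 /55800601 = 1.58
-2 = -2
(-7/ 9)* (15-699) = 532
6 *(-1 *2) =-12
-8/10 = -4/5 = -0.80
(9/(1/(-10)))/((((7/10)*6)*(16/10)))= -13.39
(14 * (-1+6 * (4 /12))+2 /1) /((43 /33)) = 528 /43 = 12.28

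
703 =703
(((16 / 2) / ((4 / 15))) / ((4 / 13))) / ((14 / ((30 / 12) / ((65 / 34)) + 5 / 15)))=80 / 7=11.43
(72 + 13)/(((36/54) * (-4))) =-255/8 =-31.88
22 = 22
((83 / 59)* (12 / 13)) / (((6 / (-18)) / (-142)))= 553.19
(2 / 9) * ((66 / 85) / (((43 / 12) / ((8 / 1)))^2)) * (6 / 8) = 101376 / 157165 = 0.65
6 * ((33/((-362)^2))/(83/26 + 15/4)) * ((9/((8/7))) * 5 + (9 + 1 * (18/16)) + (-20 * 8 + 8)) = -263835/11826721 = -0.02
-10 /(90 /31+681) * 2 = -620 /21201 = -0.03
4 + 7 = 11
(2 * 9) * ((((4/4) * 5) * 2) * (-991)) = -178380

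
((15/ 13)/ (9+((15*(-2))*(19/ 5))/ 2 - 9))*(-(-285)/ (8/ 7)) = -525/ 104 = -5.05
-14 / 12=-7 / 6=-1.17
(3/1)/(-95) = -0.03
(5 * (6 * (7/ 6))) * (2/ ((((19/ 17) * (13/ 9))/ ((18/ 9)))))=21420/ 247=86.72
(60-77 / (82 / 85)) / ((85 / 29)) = -6.76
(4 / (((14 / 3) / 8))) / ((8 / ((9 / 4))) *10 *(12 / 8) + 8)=0.11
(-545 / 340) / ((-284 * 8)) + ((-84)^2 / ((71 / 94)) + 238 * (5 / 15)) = 4366557767 / 463488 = 9421.08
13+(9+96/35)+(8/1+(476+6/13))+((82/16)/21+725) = 13480177/10920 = 1234.45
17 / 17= 1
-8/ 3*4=-32/ 3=-10.67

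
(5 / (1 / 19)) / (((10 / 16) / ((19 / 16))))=361 / 2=180.50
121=121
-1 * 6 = -6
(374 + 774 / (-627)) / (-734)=-38954 / 76703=-0.51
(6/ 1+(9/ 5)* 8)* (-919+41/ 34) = -18723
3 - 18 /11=15 /11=1.36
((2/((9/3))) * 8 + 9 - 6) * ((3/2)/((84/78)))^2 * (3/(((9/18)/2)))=38025/196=194.01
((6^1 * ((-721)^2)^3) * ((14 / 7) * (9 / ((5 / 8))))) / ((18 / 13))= 87658932587828360304 / 5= 17531786517565672060.80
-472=-472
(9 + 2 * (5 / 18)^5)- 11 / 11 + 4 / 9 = 7981301 / 944784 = 8.45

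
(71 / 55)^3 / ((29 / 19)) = 6800309 / 4824875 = 1.41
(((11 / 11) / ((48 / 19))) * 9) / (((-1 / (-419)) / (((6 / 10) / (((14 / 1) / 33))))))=2364417 / 1120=2111.09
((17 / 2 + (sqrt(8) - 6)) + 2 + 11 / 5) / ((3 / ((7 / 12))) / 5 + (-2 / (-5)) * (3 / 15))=8.60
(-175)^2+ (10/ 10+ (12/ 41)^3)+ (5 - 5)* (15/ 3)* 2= 2110776274/ 68921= 30626.03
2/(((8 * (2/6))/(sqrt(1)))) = 3/4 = 0.75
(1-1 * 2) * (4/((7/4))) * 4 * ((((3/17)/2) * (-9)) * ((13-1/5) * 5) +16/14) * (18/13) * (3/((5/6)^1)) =122591232/54145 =2264.13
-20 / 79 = -0.25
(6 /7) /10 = 0.09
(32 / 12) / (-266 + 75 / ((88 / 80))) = -11 / 816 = -0.01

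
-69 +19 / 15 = -1016 / 15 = -67.73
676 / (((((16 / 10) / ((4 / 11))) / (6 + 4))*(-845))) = -20 / 11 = -1.82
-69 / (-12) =5.75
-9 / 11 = -0.82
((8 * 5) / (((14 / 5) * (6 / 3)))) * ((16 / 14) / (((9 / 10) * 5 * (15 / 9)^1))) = 160 / 147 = 1.09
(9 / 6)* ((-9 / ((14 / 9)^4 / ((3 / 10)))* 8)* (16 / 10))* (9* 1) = -4782969 / 60025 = -79.68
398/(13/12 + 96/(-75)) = -119400/59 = -2023.73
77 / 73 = 1.05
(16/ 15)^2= 256/ 225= 1.14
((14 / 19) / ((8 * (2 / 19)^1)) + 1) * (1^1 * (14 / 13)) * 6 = 315 / 26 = 12.12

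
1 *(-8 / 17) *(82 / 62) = -328 / 527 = -0.62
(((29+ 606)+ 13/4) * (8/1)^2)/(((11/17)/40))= 27776640/11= 2525149.09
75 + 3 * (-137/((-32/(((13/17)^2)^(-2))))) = 112.56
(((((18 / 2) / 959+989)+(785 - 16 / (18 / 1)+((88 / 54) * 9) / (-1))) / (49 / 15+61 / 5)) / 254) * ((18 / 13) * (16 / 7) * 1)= 455316450 / 321411727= 1.42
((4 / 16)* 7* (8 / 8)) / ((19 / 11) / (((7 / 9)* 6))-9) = -539 / 2658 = -0.20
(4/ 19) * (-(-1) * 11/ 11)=4/ 19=0.21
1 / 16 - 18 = -287 / 16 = -17.94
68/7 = 9.71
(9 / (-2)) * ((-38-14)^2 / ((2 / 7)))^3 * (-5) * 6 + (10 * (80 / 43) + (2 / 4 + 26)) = 9841389365287719 / 86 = 114434760061485.10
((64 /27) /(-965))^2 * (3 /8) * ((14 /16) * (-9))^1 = -448 /25143075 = -0.00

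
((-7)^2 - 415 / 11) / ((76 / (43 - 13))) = 930 / 209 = 4.45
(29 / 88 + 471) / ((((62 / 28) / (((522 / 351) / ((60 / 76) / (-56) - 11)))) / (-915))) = 1366201778060 / 51950327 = 26298.23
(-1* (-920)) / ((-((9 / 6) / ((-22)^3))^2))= -417238046720 / 9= -46359782968.89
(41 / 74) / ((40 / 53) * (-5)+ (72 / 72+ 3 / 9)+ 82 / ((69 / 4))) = 49979 / 208680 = 0.24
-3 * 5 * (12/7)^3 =-25920/343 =-75.57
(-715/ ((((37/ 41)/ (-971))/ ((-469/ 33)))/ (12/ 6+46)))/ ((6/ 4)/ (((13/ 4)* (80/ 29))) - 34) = 10097470947200/ 650941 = 15512113.92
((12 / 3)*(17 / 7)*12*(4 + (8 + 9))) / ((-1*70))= -1224 / 35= -34.97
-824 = -824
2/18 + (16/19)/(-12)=7/171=0.04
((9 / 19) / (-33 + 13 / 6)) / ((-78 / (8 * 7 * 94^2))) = 4453344 / 45695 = 97.46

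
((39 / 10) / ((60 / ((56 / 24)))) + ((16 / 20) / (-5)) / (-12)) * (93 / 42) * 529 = 541167 / 2800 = 193.27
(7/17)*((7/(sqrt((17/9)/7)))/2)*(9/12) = 441*sqrt(119)/2312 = 2.08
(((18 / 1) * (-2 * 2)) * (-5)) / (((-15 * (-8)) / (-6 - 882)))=-2664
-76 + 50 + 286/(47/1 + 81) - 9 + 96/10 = -7413/320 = -23.17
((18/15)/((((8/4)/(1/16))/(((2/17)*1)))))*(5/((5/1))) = 3/680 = 0.00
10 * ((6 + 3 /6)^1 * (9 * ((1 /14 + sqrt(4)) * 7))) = 16965 /2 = 8482.50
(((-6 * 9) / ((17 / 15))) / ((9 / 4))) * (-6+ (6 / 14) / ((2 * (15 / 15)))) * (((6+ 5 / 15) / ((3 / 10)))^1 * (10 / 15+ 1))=513000 / 119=4310.92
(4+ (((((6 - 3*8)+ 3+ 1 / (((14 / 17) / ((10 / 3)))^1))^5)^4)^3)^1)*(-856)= -4326571904112429793671775491865454420012396531376496189305518785133831858131198611203913814769521476666662717700740073588294636355661435782544224 / 21535635105883218754891329969266799496690029999328487171024618760617891774469201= -200902916623548937578337000000000000000000000000000000000000000000.00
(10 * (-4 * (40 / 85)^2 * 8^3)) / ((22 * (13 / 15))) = -9830400 / 41327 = -237.87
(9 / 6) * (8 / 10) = 6 / 5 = 1.20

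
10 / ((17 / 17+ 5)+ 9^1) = 2 / 3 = 0.67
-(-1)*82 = 82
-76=-76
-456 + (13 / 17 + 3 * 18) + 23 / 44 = -299733 / 748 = -400.71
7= 7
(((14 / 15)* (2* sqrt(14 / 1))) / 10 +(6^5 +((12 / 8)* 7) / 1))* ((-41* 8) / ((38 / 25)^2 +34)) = -798116250 / 11347 - 8200* sqrt(14) / 4863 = -70343.51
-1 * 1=-1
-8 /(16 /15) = -7.50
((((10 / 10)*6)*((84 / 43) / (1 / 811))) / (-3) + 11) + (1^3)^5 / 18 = -2443907 / 774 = -3157.50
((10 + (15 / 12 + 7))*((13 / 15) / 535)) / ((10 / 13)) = 12337 / 321000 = 0.04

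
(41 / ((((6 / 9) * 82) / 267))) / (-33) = -267 / 44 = -6.07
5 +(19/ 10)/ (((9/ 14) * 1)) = 358/ 45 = 7.96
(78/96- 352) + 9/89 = -499947/1424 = -351.09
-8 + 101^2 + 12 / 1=10205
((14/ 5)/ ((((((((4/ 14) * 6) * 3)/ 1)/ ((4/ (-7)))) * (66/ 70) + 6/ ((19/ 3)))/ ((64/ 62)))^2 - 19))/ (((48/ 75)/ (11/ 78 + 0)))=10896424000/ 606300349551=0.02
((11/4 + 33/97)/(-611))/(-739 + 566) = 1199/41012764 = 0.00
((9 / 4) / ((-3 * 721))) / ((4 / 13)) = -39 / 11536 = -0.00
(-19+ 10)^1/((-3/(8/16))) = 3/2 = 1.50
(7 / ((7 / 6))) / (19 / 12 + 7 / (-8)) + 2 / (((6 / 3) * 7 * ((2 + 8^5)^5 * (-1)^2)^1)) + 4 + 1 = 13.47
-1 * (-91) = 91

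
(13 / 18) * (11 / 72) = 143 / 1296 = 0.11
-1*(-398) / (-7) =-56.86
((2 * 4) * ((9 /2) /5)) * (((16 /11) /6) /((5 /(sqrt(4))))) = 192 /275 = 0.70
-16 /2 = -8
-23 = -23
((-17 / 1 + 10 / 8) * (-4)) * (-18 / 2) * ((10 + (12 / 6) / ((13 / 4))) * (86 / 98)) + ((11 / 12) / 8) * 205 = -45937579 / 8736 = -5258.42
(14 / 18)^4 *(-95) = -228095 / 6561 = -34.77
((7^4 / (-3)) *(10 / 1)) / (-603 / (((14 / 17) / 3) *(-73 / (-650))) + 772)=12269110 / 28800699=0.43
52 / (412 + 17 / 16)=832 / 6609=0.13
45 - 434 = -389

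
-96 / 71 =-1.35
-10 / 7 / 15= -2 / 21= -0.10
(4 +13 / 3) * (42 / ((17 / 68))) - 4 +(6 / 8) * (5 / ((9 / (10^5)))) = 129188 / 3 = 43062.67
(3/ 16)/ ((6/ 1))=1/ 32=0.03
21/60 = 7/20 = 0.35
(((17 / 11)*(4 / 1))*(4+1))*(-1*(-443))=150620 / 11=13692.73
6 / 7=0.86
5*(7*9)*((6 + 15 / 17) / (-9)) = -240.88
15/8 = 1.88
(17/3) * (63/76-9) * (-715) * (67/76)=168577695/5776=29185.89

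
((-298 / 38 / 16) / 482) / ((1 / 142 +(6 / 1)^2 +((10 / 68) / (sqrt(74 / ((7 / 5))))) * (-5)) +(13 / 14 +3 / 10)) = -732701588187345 / 26829760645545588392 - 78209224625 * sqrt(2590) / 53659521291091176784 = -0.00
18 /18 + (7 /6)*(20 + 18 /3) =94 /3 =31.33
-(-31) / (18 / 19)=32.72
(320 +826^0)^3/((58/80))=1323046440/29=45622291.03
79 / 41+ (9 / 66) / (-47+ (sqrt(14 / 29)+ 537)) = 288172469 / 149536266 - sqrt(406) / 51061164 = 1.93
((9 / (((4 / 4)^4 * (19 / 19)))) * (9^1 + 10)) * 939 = 160569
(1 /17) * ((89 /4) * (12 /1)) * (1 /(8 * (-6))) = -89 /272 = -0.33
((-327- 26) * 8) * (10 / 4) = -7060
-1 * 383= -383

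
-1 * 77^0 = -1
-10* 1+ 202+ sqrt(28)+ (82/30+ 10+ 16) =2* sqrt(7)+ 3311/15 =226.02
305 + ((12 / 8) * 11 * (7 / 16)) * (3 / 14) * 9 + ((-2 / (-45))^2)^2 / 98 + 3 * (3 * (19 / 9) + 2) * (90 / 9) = 7316084987387 / 12859560000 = 568.92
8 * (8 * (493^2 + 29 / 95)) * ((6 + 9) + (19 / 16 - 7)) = 13576734192 / 95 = 142912991.49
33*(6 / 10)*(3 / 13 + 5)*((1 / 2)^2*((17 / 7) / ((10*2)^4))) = 28611 / 72800000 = 0.00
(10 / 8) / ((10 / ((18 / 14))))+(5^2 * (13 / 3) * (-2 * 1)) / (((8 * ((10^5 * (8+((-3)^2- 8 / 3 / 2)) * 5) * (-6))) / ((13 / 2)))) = 0.16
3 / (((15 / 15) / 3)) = 9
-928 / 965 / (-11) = 928 / 10615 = 0.09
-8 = -8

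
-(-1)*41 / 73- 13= -908 / 73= -12.44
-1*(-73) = 73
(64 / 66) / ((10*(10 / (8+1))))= 24 / 275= 0.09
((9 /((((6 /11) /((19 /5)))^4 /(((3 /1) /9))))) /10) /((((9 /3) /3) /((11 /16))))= 20988327371 /43200000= 485.84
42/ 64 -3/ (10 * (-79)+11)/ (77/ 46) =1264059/ 1919456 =0.66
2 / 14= 1 / 7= 0.14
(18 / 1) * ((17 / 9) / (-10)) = -17 / 5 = -3.40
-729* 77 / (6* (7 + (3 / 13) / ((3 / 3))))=-243243 / 188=-1293.85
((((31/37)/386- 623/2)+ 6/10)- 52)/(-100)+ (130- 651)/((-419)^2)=2272930521287/626840550500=3.63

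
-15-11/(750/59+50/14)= -105418/6725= -15.68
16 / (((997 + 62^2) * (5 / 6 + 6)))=96 / 198481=0.00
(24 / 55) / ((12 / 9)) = 18 / 55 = 0.33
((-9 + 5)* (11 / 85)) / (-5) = 44 / 425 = 0.10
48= 48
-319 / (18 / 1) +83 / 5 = -101 / 90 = -1.12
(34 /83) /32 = 17 /1328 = 0.01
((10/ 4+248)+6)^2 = 263169/ 4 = 65792.25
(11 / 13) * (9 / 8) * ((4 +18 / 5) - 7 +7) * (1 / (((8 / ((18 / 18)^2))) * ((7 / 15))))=5643 / 2912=1.94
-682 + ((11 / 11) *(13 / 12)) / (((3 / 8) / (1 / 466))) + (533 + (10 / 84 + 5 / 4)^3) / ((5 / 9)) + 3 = 65603266793 / 230166720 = 285.02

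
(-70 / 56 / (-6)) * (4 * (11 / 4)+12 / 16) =235 / 96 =2.45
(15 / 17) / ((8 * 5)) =3 / 136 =0.02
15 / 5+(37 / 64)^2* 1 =13657 / 4096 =3.33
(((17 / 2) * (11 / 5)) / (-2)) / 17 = -11 / 20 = -0.55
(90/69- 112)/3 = -2546/69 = -36.90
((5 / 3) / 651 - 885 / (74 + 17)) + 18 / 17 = -3739448 / 431613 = -8.66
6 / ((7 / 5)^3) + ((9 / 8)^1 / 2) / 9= 12343 / 5488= 2.25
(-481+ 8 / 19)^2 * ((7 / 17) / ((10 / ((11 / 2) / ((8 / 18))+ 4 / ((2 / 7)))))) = 123145112797 / 490960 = 250825.14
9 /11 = 0.82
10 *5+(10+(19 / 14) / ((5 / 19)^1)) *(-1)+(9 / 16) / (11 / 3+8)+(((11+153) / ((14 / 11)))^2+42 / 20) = 13046665 / 784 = 16641.15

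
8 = 8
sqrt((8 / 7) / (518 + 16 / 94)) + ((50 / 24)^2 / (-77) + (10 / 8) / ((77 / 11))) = 2 * sqrt(445137) / 28413 + 1355 / 11088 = 0.17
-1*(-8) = 8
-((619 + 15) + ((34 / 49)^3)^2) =-8776920889850 / 13841287201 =-634.11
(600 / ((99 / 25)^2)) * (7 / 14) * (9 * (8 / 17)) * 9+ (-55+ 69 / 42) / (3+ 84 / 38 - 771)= 101859731667 / 139670300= 729.29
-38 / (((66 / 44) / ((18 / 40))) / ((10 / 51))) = -38 / 17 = -2.24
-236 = -236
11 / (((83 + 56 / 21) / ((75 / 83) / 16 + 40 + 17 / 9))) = 5514641 / 1023888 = 5.39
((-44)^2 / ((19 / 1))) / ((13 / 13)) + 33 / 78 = 50545 / 494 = 102.32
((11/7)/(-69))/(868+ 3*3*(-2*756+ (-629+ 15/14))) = 22/17766051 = 0.00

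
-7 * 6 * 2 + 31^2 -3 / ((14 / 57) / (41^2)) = -275173 / 14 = -19655.21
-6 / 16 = -3 / 8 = -0.38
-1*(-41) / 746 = 41 / 746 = 0.05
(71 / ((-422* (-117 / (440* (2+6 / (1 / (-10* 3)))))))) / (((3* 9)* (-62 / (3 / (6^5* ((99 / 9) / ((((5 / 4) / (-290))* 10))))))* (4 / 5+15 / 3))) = -789875 / 45042736553568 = -0.00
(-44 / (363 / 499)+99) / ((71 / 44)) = 23.87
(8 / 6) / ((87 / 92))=368 / 261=1.41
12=12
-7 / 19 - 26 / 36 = -373 / 342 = -1.09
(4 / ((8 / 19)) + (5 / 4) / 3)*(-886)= -52717 / 6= -8786.17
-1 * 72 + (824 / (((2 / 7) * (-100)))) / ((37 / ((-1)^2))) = -72.78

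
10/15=2/3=0.67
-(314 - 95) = -219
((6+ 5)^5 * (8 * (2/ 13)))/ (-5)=-2576816/ 65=-39643.32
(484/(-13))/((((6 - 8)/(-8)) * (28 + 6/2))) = -1936/403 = -4.80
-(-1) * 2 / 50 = 1 / 25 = 0.04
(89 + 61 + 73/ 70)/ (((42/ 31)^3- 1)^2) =9383576419213/ 137355694630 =68.32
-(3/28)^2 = -9/784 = -0.01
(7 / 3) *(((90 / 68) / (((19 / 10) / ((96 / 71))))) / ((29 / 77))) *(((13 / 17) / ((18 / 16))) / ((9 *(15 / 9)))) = 8968960 / 33917907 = 0.26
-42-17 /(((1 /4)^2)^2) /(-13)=3806 /13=292.77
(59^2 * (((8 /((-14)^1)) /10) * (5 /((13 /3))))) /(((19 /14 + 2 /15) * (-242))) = 313290 /492349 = 0.64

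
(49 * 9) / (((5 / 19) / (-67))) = -561393 / 5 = -112278.60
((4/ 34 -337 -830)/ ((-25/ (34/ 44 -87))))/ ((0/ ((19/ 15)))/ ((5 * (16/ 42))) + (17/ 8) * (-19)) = 150523156/ 1510025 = 99.68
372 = 372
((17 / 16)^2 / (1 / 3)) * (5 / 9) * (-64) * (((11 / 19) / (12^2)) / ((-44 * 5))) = 289 / 131328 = 0.00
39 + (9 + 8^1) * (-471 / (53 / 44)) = -350241 / 53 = -6608.32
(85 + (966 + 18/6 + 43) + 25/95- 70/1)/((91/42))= 117108/247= 474.12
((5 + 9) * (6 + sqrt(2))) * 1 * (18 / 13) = 252 * sqrt(2) / 13 + 1512 / 13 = 143.72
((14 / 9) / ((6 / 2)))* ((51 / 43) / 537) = 238 / 207819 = 0.00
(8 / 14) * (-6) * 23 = -78.86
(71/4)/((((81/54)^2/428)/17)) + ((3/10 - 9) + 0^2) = 5165177/90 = 57390.86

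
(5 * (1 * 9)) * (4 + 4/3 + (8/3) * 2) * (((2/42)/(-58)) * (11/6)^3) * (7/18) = -6655/7047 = -0.94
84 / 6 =14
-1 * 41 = -41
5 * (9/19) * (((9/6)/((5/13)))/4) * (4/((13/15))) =10.66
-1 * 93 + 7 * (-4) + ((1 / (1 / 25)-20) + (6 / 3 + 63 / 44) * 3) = -4651 / 44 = -105.70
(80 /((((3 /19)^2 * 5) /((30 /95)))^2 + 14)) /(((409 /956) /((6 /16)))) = 41413920 /8360369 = 4.95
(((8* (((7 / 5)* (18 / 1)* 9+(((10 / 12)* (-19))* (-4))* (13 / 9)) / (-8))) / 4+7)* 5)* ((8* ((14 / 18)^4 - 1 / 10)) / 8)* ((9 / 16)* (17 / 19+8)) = -482.82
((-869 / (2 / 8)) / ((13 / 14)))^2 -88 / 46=54468245172 / 3887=14012926.47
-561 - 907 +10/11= -16138/11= -1467.09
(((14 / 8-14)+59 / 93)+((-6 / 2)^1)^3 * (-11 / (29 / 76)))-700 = 719875 / 10788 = 66.73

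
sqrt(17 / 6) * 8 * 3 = 40.40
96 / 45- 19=-253 / 15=-16.87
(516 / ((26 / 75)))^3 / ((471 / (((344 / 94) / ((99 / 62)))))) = 16046452.24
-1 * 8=-8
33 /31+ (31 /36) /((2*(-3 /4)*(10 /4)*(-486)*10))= 21652261 /20339100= 1.06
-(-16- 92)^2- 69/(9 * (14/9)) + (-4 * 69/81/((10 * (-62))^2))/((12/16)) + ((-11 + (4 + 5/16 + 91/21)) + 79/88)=-27979780768861/2397502800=-11670.39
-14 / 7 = -2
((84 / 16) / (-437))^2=441 / 3055504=0.00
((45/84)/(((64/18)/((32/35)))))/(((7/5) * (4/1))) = 135/5488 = 0.02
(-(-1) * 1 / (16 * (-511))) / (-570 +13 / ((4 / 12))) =1 / 4341456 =0.00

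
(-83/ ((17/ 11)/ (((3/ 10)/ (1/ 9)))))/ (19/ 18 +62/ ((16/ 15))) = -887436/ 362185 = -2.45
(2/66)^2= 1/1089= 0.00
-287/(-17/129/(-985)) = -36467655/17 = -2145156.18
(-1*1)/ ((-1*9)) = 1/ 9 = 0.11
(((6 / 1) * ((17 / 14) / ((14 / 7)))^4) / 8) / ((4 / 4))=250563 / 2458624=0.10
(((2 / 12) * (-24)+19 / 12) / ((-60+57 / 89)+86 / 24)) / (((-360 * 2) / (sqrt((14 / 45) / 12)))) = -2581 * sqrt(210) / 3860071200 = -0.00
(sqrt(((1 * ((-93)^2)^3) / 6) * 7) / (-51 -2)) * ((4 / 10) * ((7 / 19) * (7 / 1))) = -13137831 * sqrt(42) / 5035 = -16910.20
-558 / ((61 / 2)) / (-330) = 186 / 3355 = 0.06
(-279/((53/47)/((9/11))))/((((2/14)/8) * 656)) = -17.28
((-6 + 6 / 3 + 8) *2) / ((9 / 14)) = 112 / 9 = 12.44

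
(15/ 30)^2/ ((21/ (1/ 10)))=1/ 840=0.00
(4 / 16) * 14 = 7 / 2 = 3.50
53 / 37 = 1.43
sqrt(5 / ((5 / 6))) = sqrt(6) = 2.45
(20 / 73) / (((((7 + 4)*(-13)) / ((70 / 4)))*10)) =-35 / 10439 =-0.00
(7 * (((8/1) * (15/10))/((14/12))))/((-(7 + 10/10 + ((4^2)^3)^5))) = -1/16012798675095097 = -0.00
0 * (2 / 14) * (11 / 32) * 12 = 0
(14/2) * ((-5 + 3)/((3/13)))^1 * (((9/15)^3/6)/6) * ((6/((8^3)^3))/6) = -91/33554432000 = -0.00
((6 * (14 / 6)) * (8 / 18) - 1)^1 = 47 / 9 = 5.22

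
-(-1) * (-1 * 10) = -10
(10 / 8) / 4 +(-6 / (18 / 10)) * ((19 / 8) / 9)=-245 / 432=-0.57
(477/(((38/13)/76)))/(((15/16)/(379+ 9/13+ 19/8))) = 5054292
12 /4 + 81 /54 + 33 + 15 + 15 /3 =115 /2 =57.50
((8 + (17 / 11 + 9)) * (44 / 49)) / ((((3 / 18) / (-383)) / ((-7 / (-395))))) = -1875168 / 2765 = -678.18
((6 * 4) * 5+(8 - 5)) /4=30.75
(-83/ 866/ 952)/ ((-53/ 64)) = 332/ 2730931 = 0.00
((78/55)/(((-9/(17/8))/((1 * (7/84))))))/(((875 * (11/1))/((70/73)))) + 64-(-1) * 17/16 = 10344546683/158994000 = 65.06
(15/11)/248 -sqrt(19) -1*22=-60001/2728 -sqrt(19)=-26.35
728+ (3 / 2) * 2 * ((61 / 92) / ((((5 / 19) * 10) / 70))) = 359219 / 460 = 780.91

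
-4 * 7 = -28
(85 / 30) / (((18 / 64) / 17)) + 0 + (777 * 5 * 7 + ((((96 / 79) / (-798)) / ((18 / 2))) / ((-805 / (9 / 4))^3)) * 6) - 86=8074369625974453811 / 295978478402250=27280.26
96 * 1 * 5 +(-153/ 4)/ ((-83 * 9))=159377/ 332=480.05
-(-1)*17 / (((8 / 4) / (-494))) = -4199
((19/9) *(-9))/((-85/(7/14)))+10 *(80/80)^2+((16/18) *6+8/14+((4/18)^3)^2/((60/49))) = 30387451531/1897244370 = 16.02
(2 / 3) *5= 10 / 3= 3.33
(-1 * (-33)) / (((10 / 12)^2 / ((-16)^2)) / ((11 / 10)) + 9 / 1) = 1672704 / 456317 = 3.67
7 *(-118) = -826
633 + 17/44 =27869/44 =633.39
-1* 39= -39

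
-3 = -3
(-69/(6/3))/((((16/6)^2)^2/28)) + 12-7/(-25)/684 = -62184841/8755200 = -7.10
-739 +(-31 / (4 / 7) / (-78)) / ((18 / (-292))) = -1053397 / 1404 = -750.28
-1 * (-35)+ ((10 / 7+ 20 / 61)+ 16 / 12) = 48793 / 1281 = 38.09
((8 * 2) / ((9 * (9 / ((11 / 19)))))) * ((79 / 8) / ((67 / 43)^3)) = 138183166 / 462874257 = 0.30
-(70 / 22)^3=-42875 / 1331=-32.21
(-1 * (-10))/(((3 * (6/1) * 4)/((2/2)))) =5/36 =0.14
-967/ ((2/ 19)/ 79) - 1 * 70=-1451607/ 2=-725803.50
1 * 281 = 281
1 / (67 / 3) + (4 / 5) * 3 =819 / 335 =2.44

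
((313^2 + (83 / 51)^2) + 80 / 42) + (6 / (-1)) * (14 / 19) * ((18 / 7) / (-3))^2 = 33891161602 / 345933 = 97970.31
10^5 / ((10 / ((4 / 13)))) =40000 / 13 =3076.92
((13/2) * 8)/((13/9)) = 36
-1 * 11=-11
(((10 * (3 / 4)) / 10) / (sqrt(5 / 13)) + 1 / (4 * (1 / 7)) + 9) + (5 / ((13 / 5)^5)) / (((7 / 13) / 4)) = 3 * sqrt(65) / 20 + 8846861 / 799708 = 12.27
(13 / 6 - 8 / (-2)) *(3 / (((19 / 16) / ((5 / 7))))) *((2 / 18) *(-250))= -370000 / 1197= -309.11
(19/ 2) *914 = 8683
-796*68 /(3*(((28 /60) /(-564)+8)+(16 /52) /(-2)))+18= -1968801558 /862829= -2281.80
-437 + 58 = -379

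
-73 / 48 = -1.52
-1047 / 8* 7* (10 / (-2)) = 36645 / 8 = 4580.62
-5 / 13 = -0.38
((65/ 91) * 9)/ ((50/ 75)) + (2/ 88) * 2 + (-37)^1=-2103/ 77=-27.31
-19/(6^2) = -19/36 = -0.53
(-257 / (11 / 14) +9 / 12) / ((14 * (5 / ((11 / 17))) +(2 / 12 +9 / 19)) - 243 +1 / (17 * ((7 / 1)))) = 2.43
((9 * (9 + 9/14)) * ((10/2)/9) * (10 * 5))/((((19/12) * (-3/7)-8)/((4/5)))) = -2000/9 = -222.22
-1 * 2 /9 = -0.22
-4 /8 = -0.50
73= 73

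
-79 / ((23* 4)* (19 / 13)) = -1027 / 1748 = -0.59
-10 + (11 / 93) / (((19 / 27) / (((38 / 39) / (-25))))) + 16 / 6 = -221848 / 30225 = -7.34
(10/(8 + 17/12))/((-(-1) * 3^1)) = 40/113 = 0.35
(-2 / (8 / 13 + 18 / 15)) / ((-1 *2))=65 / 118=0.55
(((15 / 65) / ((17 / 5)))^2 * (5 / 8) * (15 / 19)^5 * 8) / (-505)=-170859375 / 12214450277159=-0.00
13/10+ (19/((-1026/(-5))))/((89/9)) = 1748/1335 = 1.31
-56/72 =-7/9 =-0.78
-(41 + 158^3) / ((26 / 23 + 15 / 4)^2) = -33385003792 / 201601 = -165599.40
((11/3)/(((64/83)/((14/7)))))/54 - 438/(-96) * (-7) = -164651/5184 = -31.76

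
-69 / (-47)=69 / 47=1.47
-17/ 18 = -0.94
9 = 9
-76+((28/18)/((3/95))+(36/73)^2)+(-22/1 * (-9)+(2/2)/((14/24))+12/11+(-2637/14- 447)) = -10215926327/22157982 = -461.05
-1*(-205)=205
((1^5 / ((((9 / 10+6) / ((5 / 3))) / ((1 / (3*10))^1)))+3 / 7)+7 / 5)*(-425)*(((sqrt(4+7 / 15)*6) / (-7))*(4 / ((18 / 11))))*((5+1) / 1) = 59718824*sqrt(1005) / 91287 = 20738.88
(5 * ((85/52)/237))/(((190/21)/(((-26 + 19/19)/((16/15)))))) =-0.09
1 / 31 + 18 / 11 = 569 / 341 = 1.67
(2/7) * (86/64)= 0.38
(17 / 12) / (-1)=-17 / 12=-1.42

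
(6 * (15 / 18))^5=3125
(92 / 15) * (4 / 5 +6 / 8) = 713 / 75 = 9.51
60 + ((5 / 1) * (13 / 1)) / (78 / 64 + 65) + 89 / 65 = 660607 / 10595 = 62.35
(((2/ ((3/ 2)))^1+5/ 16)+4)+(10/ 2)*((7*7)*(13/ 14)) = 11191/ 48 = 233.15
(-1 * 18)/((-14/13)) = 16.71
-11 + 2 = -9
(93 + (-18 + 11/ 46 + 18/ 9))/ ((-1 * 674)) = -3553/ 31004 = -0.11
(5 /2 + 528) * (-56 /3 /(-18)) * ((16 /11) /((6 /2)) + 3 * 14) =20825308 /891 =23372.96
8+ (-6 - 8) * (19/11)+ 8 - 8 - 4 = -222/11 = -20.18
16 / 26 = 8 / 13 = 0.62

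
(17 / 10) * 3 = 51 / 10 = 5.10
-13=-13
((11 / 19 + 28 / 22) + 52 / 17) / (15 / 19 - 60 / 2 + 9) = -17447 / 71808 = -0.24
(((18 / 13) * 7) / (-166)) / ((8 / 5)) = -315 / 8632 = -0.04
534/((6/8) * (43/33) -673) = -23496/29569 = -0.79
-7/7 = -1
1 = 1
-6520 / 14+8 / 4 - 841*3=-20907 / 7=-2986.71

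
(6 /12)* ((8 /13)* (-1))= -4 /13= -0.31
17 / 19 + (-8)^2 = 64.89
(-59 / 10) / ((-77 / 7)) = 59 / 110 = 0.54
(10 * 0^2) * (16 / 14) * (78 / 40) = 0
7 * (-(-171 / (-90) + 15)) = -1183 / 10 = -118.30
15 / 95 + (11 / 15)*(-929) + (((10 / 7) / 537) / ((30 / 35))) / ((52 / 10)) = -2710245217 / 3979170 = -681.11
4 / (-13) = -4 / 13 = -0.31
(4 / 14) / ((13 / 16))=32 / 91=0.35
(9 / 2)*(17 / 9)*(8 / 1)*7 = 476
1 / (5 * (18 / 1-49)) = -1 / 155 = -0.01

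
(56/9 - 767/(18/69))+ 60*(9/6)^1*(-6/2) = -57671/18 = -3203.94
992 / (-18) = -496 / 9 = -55.11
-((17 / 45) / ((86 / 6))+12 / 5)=-313 / 129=-2.43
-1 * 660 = -660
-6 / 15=-2 / 5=-0.40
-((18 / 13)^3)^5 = -6746640616477458432 / 51185893014090757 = -131.81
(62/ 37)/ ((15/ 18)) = 372/ 185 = 2.01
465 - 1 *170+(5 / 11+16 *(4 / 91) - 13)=283441 / 1001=283.16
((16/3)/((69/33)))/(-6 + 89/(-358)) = -63008/154353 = -0.41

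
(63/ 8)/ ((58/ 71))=4473/ 464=9.64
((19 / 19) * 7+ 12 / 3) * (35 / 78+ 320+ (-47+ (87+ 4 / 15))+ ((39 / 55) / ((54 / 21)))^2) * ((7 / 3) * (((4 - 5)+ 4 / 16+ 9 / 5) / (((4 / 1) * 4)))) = 25027848727 / 41184000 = 607.71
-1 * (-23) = 23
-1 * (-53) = 53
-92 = -92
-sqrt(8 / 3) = -2 * sqrt(6) / 3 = -1.63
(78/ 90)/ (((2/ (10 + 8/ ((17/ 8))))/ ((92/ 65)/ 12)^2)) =529/ 6375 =0.08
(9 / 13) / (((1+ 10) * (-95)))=-9 / 13585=-0.00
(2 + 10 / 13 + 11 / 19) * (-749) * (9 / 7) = -796401 / 247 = -3224.30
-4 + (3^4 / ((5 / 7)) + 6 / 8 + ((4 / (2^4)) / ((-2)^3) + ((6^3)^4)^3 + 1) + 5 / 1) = 1650307967758485687387511867539 / 160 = 10314424798490535546171950000.00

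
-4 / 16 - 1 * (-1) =0.75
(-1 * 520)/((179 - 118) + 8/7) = -728/87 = -8.37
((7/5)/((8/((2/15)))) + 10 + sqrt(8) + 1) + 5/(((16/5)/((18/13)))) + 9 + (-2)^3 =2 * sqrt(2) + 110657/7800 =17.02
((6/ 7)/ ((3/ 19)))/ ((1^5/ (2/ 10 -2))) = -342/ 35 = -9.77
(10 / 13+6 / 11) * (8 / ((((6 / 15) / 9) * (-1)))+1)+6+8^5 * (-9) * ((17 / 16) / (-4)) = 11169254 / 143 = 78106.67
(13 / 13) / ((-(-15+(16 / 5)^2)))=25 / 119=0.21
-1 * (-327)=327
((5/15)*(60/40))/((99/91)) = 91/198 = 0.46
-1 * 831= -831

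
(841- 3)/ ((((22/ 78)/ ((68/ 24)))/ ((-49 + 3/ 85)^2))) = 94354263068/ 4675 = 20182730.07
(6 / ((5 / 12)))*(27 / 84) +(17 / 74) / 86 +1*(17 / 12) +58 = 21399047 / 334110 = 64.05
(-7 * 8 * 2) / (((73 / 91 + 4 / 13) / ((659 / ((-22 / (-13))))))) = -43657432 / 1111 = -39295.62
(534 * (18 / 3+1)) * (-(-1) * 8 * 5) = 149520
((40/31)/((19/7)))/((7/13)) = 520/589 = 0.88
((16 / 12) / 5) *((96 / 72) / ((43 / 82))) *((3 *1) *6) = 2624 / 215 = 12.20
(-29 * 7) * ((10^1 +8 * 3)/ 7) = -986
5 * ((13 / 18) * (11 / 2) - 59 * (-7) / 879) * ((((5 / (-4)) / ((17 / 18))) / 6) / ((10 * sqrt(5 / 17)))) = -46855 * sqrt(85) / 478176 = -0.90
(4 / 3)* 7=28 / 3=9.33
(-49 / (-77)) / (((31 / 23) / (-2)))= -322 / 341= -0.94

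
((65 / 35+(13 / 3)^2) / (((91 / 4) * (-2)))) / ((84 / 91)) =-650 / 1323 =-0.49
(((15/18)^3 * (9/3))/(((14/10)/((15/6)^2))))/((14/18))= 9.96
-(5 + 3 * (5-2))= -14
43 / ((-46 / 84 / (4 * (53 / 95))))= -382872 / 2185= -175.23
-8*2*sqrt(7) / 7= -16*sqrt(7) / 7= -6.05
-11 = -11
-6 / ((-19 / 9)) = 54 / 19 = 2.84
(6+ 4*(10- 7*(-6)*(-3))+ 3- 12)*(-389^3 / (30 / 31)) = 852172231513 / 30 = 28405741050.43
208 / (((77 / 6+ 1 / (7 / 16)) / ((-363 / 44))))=-72072 / 635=-113.50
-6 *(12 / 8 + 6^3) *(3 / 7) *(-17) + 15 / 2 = 133215 / 14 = 9515.36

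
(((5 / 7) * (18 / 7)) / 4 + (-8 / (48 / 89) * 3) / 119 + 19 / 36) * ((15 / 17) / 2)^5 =1551065625 / 151390832768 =0.01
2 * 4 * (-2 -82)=-672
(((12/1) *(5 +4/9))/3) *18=392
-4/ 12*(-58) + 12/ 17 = 1022/ 51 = 20.04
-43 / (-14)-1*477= -6635 / 14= -473.93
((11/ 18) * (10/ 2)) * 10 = 275/ 9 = 30.56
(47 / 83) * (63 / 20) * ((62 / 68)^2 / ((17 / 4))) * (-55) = -31300731 / 1631116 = -19.19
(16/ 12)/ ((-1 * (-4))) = 1/ 3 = 0.33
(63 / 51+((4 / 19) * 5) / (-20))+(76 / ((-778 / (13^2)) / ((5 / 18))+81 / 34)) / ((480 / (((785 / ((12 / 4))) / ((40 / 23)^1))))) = -18815178155 / 37925047584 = -0.50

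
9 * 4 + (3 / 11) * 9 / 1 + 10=533 / 11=48.45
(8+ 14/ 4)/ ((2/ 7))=161/ 4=40.25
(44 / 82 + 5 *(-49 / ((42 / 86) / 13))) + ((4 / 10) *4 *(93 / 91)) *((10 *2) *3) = -71892865 / 11193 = -6423.02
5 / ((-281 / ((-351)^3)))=216217755 / 281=769458.20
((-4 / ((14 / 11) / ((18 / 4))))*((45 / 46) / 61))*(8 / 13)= -17820 / 127673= -0.14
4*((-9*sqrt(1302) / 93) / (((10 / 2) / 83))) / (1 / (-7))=6972*sqrt(1302) / 155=1623.05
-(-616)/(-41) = -616/41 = -15.02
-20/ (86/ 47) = -10.93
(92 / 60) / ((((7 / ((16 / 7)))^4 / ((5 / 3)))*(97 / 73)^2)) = 8032550912 / 488169113481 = 0.02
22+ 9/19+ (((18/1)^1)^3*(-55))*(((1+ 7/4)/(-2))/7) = 8382844/133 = 63028.90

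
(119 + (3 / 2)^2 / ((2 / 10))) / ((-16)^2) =521 / 1024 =0.51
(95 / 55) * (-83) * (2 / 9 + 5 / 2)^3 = -185532473 / 64152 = -2892.08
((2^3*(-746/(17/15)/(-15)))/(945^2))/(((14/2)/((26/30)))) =77584/1594049625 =0.00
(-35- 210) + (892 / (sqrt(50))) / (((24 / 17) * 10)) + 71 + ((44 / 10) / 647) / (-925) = -165.06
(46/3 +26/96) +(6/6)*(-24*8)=-8467/48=-176.40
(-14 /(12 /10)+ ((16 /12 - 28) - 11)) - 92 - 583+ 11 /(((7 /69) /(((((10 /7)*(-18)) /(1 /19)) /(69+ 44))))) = -19819241 /16611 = -1193.14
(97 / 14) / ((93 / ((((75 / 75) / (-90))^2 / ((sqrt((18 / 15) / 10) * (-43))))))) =-97 * sqrt(3) / 272091960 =-0.00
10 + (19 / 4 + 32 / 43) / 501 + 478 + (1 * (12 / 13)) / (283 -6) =50477819515 / 103435124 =488.01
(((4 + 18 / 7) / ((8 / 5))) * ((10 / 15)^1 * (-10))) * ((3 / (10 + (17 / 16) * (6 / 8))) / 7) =-36800 / 33859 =-1.09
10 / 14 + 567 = 3974 / 7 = 567.71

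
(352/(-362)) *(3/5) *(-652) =344256/905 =380.39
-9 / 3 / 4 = -0.75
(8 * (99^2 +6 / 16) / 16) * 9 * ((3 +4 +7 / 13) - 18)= -11996883 / 26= -461418.58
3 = 3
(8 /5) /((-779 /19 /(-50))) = 80 /41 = 1.95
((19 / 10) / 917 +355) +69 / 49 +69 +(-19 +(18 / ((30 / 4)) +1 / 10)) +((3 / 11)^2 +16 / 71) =112830705259 / 275728145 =409.21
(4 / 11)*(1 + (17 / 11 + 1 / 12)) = 347 / 363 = 0.96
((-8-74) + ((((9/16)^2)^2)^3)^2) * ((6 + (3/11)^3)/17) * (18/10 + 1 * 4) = -1509685804551443983237543704354512007/8963478166051295833645594821263360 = -168.43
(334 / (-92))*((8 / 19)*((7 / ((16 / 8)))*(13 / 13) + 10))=-9018 / 437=-20.64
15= 15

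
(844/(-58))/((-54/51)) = 3587/261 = 13.74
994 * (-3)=-2982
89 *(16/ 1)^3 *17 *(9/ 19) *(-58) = -3234963456/ 19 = -170261234.53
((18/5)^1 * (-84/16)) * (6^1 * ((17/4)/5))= -9639/100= -96.39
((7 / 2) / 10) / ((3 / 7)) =49 / 60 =0.82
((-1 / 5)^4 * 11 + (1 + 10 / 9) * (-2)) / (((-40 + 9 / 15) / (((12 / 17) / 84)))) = 23651 / 26373375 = 0.00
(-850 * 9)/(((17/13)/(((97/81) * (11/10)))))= -69355/9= -7706.11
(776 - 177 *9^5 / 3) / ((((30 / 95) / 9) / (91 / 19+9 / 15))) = -535006464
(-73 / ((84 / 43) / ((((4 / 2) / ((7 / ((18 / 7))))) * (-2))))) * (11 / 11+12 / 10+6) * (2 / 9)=514796 / 5145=100.06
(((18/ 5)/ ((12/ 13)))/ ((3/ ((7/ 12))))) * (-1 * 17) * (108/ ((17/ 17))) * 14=-97461/ 5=-19492.20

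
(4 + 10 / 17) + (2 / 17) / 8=313 / 68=4.60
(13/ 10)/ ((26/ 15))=3/ 4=0.75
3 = 3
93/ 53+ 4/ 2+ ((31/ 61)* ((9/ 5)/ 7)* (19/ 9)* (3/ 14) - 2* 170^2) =-91558984239/ 1584170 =-57796.19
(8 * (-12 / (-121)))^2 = 9216 / 14641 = 0.63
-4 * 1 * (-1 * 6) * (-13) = -312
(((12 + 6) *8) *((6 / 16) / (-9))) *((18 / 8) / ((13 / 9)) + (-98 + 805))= -110535 / 26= -4251.35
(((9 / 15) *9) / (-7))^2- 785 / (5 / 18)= -3461121 / 1225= -2825.40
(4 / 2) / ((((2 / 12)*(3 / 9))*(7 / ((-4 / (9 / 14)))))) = -32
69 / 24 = 2.88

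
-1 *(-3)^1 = 3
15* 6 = 90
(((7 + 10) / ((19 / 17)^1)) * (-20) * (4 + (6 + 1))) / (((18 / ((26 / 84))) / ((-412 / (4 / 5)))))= 106417025 / 3591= 29634.37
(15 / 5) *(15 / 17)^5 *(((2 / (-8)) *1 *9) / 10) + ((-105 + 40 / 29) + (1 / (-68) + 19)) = -27998394967 / 329406824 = -85.00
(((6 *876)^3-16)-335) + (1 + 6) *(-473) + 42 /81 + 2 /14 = 27442764761831 /189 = 145199813554.66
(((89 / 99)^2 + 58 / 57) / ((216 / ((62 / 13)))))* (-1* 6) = -10539535 / 43575246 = -0.24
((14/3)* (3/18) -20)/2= -9.61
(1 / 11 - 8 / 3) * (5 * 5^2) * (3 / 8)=-10625 / 88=-120.74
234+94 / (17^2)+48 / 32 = 136307 / 578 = 235.83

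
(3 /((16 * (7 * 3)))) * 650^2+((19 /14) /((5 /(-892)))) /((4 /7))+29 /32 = 3751471 /1120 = 3349.53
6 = 6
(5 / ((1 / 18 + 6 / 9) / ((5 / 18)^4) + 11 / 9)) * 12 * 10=3375000 / 689219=4.90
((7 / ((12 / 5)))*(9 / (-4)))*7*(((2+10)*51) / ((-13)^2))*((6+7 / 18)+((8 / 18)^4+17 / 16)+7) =-6335568925 / 2628288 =-2410.53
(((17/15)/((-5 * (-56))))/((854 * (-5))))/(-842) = 17/15100428000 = 0.00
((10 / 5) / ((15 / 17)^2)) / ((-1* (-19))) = 578 / 4275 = 0.14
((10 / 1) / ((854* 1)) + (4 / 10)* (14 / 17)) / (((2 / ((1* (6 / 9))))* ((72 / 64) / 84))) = 132064 / 15555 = 8.49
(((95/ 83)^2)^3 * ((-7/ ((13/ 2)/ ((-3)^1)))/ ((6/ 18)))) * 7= 648351047531250/ 4250224853797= 152.55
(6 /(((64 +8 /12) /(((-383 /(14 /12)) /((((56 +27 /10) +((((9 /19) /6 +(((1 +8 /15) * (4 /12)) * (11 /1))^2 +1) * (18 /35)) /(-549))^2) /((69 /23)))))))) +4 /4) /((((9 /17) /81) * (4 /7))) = -45813538730061351509589 /307368795736246416164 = -149.05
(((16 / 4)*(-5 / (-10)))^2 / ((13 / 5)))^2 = 400 / 169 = 2.37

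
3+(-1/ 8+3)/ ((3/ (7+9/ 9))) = 10.67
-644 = -644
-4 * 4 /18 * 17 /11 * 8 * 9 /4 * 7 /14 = -136 /11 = -12.36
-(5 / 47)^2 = -25 / 2209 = -0.01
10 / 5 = 2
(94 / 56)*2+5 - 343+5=-4615 / 14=-329.64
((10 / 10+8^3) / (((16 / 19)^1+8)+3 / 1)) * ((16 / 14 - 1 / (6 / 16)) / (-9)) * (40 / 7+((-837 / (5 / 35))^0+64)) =127072 / 245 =518.66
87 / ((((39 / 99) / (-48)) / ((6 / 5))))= -826848 / 65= -12720.74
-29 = -29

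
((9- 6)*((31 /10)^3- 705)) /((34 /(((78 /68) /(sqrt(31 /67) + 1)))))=-588107039 /4624000 + 8777717*sqrt(2077) /4624000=-40.67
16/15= 1.07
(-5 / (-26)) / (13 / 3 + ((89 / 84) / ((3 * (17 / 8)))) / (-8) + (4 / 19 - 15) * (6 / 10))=-1017450 / 24131731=-0.04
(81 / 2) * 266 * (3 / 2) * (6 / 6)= 16159.50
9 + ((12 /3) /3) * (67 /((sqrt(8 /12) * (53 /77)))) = 9 + 10318 * sqrt(6) /159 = 167.95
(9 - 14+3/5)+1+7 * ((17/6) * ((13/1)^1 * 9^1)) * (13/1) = 30163.10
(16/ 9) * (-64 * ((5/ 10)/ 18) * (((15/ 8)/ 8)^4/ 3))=-625/ 196608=-0.00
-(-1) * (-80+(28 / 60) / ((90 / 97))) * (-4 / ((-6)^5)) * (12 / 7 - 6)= 107321 / 612360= 0.18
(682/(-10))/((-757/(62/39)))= 21142/147615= 0.14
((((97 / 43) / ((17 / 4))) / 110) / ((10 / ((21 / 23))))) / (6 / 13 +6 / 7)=61789 / 184943000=0.00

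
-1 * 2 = -2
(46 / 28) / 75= 23 / 1050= 0.02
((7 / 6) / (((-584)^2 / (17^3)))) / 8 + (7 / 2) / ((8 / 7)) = 50169623 / 16370688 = 3.06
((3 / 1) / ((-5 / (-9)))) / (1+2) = 9 / 5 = 1.80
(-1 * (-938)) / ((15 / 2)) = 1876 / 15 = 125.07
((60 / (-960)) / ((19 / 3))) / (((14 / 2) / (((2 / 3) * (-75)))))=75 / 1064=0.07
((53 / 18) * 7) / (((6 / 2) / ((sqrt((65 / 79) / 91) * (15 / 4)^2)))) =1325 * sqrt(2765) / 7584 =9.19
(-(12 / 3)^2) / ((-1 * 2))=8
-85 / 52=-1.63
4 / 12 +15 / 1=46 / 3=15.33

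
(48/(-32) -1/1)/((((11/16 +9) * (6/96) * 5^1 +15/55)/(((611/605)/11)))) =-78208/1124453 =-0.07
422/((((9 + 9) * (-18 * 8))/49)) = -10339/1296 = -7.98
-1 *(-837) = 837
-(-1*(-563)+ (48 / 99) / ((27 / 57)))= -167515 / 297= -564.02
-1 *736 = -736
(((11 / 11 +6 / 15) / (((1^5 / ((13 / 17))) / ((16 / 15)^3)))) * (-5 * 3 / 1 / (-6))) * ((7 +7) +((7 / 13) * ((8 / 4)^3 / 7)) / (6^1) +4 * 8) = 25776128 / 172125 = 149.75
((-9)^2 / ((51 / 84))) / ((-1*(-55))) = 2268 / 935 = 2.43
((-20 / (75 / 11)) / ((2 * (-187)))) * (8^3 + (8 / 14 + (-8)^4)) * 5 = 64520 / 357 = 180.73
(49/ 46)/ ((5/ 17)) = 833/ 230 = 3.62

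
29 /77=0.38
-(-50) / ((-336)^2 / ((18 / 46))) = 25 / 144256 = 0.00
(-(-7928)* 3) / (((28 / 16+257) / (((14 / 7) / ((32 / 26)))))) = 51532 / 345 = 149.37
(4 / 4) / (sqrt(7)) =sqrt(7) / 7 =0.38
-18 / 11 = -1.64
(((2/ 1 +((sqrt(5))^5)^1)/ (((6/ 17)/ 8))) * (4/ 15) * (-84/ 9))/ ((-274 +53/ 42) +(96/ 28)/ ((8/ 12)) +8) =213248/ 490635 +533120 * sqrt(5)/ 98127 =12.58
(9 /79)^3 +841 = 414646528 /493039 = 841.00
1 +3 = 4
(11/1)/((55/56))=11.20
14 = 14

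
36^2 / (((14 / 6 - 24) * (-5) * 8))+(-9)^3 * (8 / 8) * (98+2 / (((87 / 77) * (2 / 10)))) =-734137506 / 9425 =-77892.57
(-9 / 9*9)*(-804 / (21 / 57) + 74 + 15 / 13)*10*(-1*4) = -69029640 / 91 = -758567.47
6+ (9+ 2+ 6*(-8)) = -31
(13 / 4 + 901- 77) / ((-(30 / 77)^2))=-6539687 / 1200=-5449.74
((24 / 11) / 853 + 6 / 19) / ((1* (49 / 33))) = 170262 / 794143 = 0.21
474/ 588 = 79/ 98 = 0.81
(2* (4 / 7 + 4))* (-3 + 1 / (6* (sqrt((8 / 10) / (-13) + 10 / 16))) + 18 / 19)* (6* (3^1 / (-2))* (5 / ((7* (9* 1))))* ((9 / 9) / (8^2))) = 195 / 931 - 5* sqrt(38090) / 43071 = 0.19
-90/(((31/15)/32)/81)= -3499200/31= -112877.42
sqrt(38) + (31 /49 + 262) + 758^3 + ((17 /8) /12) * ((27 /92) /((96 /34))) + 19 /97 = 435519781.01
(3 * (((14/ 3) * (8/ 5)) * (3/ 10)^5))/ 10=1701/ 312500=0.01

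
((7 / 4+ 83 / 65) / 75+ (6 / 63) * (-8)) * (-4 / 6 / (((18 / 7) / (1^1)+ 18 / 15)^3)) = 0.01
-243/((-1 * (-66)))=-81/22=-3.68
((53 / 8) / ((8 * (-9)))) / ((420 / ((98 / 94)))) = -371 / 1624320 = -0.00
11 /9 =1.22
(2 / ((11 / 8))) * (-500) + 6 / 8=-726.52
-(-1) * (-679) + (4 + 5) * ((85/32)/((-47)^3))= -2255866909/3322336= -679.00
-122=-122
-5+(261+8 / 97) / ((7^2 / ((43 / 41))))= 0.59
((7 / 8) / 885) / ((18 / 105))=49 / 8496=0.01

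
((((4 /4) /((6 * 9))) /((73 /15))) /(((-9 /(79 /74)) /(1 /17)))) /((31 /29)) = -11455 /461190348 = -0.00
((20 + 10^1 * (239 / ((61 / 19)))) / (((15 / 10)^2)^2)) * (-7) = -5222560 / 4941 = -1056.98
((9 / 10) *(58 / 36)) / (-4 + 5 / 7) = -203 / 460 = -0.44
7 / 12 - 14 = -161 / 12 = -13.42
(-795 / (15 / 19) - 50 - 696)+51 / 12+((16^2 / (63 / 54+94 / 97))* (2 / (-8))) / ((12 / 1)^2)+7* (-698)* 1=-98967035 / 14916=-6634.96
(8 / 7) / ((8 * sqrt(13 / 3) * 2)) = sqrt(39) / 182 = 0.03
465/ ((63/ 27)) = 1395/ 7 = 199.29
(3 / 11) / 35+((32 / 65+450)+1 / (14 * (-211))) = 135929293 / 301730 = 450.50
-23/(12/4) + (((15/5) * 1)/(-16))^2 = -5861/768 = -7.63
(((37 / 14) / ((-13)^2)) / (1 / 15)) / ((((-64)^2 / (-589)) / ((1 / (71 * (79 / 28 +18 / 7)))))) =-326895 / 3710666752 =-0.00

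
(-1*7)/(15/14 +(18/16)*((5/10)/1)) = -784/183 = -4.28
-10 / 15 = -2 / 3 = -0.67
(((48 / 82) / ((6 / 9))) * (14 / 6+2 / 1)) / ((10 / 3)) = 234 / 205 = 1.14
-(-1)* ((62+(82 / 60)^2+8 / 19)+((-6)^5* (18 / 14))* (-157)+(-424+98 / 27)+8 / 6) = 563530744319 / 359100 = 1569286.39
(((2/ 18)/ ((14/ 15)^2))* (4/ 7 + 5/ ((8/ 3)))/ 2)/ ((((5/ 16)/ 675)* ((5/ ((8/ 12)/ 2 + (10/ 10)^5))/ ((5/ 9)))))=17125/ 343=49.93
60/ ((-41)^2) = 60/ 1681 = 0.04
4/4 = 1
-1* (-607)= 607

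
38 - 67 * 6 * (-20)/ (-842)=11978/ 421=28.45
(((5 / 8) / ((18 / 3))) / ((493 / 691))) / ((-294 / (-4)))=3455 / 1739304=0.00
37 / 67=0.55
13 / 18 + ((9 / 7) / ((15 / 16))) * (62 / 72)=1199 / 630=1.90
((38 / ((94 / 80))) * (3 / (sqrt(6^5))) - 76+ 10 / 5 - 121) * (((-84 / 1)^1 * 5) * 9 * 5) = 3685500 - 399000 * sqrt(6) / 47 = 3664705.40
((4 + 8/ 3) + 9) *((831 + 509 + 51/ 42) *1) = 294173/ 14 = 21012.36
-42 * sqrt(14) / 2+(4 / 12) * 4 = 4 / 3 - 21 * sqrt(14) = -77.24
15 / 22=0.68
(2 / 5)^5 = 32 / 3125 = 0.01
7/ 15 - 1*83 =-1238/ 15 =-82.53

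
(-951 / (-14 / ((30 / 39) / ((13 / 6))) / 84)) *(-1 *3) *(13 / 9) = -8778.46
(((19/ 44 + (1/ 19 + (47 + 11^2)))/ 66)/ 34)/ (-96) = -46951/ 60031488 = -0.00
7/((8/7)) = 49/8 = 6.12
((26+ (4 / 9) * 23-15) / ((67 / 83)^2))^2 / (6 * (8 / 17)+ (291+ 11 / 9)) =29432559142817 / 8186957137638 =3.60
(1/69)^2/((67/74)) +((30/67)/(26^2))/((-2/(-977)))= 69822479/215635212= 0.32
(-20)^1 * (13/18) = -130/9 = -14.44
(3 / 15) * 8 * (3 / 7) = 24 / 35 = 0.69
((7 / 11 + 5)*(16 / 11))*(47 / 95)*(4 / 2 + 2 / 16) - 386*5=-1921.38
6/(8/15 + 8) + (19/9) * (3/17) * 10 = 14455/3264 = 4.43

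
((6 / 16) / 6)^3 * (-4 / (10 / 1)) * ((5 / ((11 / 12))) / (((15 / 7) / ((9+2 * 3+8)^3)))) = -85169 / 28160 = -3.02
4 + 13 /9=49 /9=5.44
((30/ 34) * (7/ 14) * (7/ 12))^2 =1225/ 18496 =0.07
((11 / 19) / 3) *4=0.77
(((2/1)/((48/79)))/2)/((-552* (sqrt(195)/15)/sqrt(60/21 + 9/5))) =-79* sqrt(44499)/2411136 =-0.01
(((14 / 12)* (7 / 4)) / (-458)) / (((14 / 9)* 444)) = -7 / 1084544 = -0.00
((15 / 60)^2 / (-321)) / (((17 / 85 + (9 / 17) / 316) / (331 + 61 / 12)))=-27081595 / 83465136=-0.32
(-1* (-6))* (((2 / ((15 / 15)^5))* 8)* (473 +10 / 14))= 318336 / 7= 45476.57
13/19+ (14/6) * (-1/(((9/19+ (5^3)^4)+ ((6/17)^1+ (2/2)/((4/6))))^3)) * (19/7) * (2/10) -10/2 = -4825283493265212784797547891692005806/1118053492341939547696992781622643945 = -4.32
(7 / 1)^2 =49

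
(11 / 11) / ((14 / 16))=8 / 7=1.14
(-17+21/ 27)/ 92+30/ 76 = 859/ 3933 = 0.22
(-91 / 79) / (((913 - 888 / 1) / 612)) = -28.20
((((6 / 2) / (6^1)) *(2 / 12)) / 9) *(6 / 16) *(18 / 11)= 1 / 176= 0.01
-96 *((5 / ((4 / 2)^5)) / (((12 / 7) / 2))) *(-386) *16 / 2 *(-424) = -22912960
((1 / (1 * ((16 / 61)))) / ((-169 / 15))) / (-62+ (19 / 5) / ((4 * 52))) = 1525 / 279331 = 0.01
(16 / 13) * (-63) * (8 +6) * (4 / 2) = -28224 / 13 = -2171.08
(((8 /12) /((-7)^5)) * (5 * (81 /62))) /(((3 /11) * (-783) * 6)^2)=-605 /3833157498156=-0.00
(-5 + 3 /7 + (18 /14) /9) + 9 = 32 /7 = 4.57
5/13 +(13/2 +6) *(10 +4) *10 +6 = 22833/13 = 1756.38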